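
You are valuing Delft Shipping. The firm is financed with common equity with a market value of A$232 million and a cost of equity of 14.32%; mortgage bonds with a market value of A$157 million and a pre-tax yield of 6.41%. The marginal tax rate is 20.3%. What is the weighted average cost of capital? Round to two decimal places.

Total capital V = 232 + 157 = 389.
Equity: weight = 232/389 = 0.5964; cost = 14.32%.
Mortgage bonds: weight = 157/389 = 0.4036; after-tax cost = 6.41% × (1 − 20.3%) = 5.1088%.
WACC = 0.5964 × 14.3200% + 0.4036 × 5.1088% = 10.6024%.

10.60%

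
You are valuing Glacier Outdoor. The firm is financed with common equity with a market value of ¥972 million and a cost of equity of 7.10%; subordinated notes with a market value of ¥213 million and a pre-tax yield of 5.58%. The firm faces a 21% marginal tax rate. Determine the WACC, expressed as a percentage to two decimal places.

Total capital V = 972 + 213 = 1185.
Equity: weight = 972/1185 = 0.8203; cost = 7.1%.
Subordinated notes: weight = 213/1185 = 0.1797; after-tax cost = 5.58% × (1 − 21%) = 4.4082%.
WACC = 0.8203 × 7.1000% + 0.1797 × 4.4082% = 6.6162%.

6.62%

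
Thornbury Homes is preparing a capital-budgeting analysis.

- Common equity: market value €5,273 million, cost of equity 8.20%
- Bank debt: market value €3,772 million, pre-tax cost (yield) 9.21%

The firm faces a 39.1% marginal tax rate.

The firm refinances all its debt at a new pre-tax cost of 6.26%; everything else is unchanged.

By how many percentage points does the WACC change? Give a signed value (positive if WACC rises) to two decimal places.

Current WACC:
Total capital V = 5273 + 3772 = 9045.
Equity: weight = 5273/9045 = 0.5830; cost = 8.2%.
Bank debt: weight = 3772/9045 = 0.4170; after-tax cost = 9.21% × (1 − 39.1%) = 5.6089%.
WACC = 0.5830 × 8.2000% + 0.4170 × 5.6089% = 7.1194%.
After the change:
Total capital V = 5273 + 3772 = 9045.
Equity: weight = 5273/9045 = 0.5830; cost = 8.2%.
Bank debt: weight = 3772/9045 = 0.4170; after-tax cost = 6.26% × (1 − 39.1%) = 3.8123%.
WACC = 0.5830 × 8.2000% + 0.4170 × 3.8123% = 6.3702%.
Change in WACC = 6.3702% − 7.1194% = -0.7492 pp.

-0.75 pp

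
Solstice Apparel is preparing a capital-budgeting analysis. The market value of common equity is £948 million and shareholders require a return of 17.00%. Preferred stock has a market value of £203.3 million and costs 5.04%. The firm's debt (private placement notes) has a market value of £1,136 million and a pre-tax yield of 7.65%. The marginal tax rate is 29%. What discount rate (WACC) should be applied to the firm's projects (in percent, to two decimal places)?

Total capital V = 948 + 203.3 + 1136 = 2287.3.
Equity: weight = 948/2287.3 = 0.4145; cost = 17%.
Preferred: weight = 203.3/2287.3 = 0.0889; cost = 5.04%.
Private placement notes: weight = 1136/2287.3 = 0.4967; after-tax cost = 7.65% × (1 − 29%) = 5.4315%.
WACC = 0.4145 × 17.0000% + 0.0889 × 5.0400% + 0.4967 × 5.4315% = 10.1914%.

10.19%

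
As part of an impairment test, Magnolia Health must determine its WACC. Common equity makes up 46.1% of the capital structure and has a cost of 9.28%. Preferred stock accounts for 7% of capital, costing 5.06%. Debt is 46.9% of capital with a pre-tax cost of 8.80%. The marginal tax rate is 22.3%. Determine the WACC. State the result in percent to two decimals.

7.84%

After-tax cost of debt = 8.8% × (1 − 22.3%) = 6.8376%.
WACC = 0.461 × 9.2800% + 0.070 × 5.0600% + 0.469 × 6.8376% = 7.8391%.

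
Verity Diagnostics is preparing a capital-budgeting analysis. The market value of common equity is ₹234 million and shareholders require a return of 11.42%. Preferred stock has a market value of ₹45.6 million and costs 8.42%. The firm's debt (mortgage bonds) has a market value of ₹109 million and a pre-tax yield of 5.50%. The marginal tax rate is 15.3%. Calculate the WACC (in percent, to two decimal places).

9.17%

Total capital V = 234 + 45.6 + 109 = 388.6.
Equity: weight = 234/388.6 = 0.6022; cost = 11.42%.
Preferred: weight = 45.6/388.6 = 0.1173; cost = 8.42%.
Mortgage bonds: weight = 109/388.6 = 0.2805; after-tax cost = 5.5% × (1 − 15.3%) = 4.6585%.
WACC = 0.6022 × 11.4200% + 0.1173 × 8.4200% + 0.2805 × 4.6585% = 9.1714%.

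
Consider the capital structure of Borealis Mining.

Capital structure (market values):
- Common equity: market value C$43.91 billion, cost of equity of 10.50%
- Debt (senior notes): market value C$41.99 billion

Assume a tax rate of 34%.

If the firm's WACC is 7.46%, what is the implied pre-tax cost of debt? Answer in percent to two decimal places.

6.49%

Total capital V = 43.91 + 41.99 = 85.9.
Equity weight = 43.91/85.9 = 0.5112.
Senior notes weight = 41.99/85.9 = 0.4888.
Equity contribution = 0.5112 × 10.5% = 5.3673%.
Remaining for debt = 7.46% − 5.3673% = 2.0927%.
Rd × (1 − 34%) × 0.4888 = 2.0927%  ⇒  Rd = 6.4864%.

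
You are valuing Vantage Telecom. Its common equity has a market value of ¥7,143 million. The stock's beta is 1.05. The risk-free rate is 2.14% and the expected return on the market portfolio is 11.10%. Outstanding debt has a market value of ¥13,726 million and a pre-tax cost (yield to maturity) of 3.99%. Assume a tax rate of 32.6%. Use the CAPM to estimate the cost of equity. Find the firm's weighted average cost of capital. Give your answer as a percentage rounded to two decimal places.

5.72%

Market risk premium = 11.1% − 2.14% = 8.96%.
Cost of equity via CAPM: Re = 2.14% + 1.05 × 8.96% = 11.5480%.
Total capital V = 7143 + 13726 = 20869.
Equity: weight = 7143/20869 = 0.3423; cost = 11.548%.
Debt: weight = 13726/20869 = 0.6577; after-tax cost = 3.99% × (1 − 32.6%) = 2.6893%.
WACC = 0.3423 × 11.5480% + 0.6577 × 2.6893% = 5.7214%.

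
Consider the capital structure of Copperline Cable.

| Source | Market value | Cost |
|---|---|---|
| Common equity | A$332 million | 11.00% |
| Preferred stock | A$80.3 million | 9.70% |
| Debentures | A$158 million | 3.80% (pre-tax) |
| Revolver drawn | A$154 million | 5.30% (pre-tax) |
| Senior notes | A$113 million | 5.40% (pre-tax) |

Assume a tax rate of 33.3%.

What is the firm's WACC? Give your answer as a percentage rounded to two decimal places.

6.91%

Total capital V = 332 + 80.3 + 158 + 154 + 113 = 837.3.
Equity: weight = 332/837.3 = 0.3965; cost = 11%.
Preferred: weight = 80.3/837.3 = 0.0959; cost = 9.7%.
Debentures: weight = 158/837.3 = 0.1887; after-tax cost = 3.8% × (1 − 33.3%) = 2.5346%.
Revolver drawn: weight = 154/837.3 = 0.1839; after-tax cost = 5.3% × (1 − 33.3%) = 3.5351%.
Senior notes: weight = 113/837.3 = 0.1350; after-tax cost = 5.4% × (1 − 33.3%) = 3.6018%.
WACC = 0.3965 × 11.0000% + 0.0959 × 9.7000% + 0.1887 × 2.5346% + 0.1839 × 3.5351% + 0.1350 × 3.6018% = 6.9065%.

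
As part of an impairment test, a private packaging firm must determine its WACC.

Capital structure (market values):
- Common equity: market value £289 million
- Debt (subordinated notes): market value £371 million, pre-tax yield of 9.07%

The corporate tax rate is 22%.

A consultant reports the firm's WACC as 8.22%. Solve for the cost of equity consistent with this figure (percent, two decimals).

9.69%

Total capital V = 289 + 371 = 660.
Equity weight = 289/660 = 0.4379.
Subordinated notes weight = 371/660 = 0.5621.
Debt contribution = 0.5621 × 9.07% × (1 − 22%) = 3.9768%.
Required equity contribution = 8.22% − 3.9768% = 4.2432%.
Re = 4.2432% / 0.4379 = 9.6904%.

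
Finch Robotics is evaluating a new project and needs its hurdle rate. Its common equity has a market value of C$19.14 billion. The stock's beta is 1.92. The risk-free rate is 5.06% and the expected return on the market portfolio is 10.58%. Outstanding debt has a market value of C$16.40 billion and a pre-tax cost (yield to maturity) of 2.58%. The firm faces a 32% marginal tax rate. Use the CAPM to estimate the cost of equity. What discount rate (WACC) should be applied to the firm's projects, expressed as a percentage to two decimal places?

Market risk premium = 10.58% − 5.06% = 5.52%.
Cost of equity via CAPM: Re = 5.06% + 1.92 × 5.52% = 15.6584%.
Total capital V = 19.14 + 16.4 = 35.54.
Equity: weight = 19.14/35.54 = 0.5385; cost = 15.6584%.
Debt: weight = 16.4/35.54 = 0.4615; after-tax cost = 2.58% × (1 − 32%) = 1.7544%.
WACC = 0.5385 × 15.6584% + 0.4615 × 1.7544% = 9.2424%.

9.24%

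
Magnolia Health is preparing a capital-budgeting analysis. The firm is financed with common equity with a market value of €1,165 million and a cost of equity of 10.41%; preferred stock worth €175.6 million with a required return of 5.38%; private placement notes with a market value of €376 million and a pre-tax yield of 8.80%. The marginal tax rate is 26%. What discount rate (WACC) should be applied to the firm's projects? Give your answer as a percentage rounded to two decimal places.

Total capital V = 1165 + 175.6 + 376 = 1716.6.
Equity: weight = 1165/1716.6 = 0.6787; cost = 10.41%.
Preferred: weight = 175.6/1716.6 = 0.1023; cost = 5.38%.
Private placement notes: weight = 376/1716.6 = 0.2190; after-tax cost = 8.8% × (1 − 26%) = 6.5120%.
WACC = 0.6787 × 10.4100% + 0.1023 × 5.3800% + 0.2190 × 6.5120% = 9.0416%.

9.04%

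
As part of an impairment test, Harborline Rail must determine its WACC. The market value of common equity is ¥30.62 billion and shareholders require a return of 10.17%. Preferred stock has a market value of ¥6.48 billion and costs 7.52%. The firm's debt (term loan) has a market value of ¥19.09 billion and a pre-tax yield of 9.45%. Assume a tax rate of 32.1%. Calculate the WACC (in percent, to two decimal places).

Total capital V = 30.62 + 6.48 + 19.09 = 56.19.
Equity: weight = 30.62/56.19 = 0.5449; cost = 10.17%.
Preferred: weight = 6.48/56.19 = 0.1153; cost = 7.52%.
Term loan: weight = 19.09/56.19 = 0.3397; after-tax cost = 9.45% × (1 − 32.1%) = 6.4165%.
WACC = 0.5449 × 10.1700% + 0.1153 × 7.5200% + 0.3397 × 6.4165% = 8.5892%.

8.59%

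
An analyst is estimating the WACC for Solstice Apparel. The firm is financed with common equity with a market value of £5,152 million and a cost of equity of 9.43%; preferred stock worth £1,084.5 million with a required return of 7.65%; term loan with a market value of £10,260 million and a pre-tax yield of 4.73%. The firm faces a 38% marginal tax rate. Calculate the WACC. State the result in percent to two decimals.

5.27%

Total capital V = 5152 + 1084.5 + 10260 = 16496.5.
Equity: weight = 5152/16496.5 = 0.3123; cost = 9.43%.
Preferred: weight = 1084.5/16496.5 = 0.0657; cost = 7.65%.
Term loan: weight = 10260/16496.5 = 0.6220; after-tax cost = 4.73% × (1 − 38%) = 2.9326%.
WACC = 0.3123 × 9.4300% + 0.0657 × 7.6500% + 0.6220 × 2.9326% = 5.2719%.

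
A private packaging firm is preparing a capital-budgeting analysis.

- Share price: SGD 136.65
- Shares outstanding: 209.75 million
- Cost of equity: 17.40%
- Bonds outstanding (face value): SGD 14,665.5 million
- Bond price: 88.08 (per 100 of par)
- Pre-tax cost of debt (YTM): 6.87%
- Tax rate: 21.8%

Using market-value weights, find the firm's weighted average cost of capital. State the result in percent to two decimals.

13.66%

Market value of equity E = 136.65 × 209.75m = 28662.3375m. Market value of debt D = 14665.5m × 88.08/100 = 12917.3724m.
Total capital V = 28662.3375 + 12917.3724 = 41579.7099.
Equity: weight = 28662.3375/41579.7099 = 0.6893; cost = 17.4%.
Bonds outstanding: weight = 12917.3724/41579.7099 = 0.3107; after-tax cost = 6.87% × (1 − 21.8%) = 5.3723%.
WACC = 0.6893 × 17.4000% + 0.3107 × 5.3723% = 13.6634%.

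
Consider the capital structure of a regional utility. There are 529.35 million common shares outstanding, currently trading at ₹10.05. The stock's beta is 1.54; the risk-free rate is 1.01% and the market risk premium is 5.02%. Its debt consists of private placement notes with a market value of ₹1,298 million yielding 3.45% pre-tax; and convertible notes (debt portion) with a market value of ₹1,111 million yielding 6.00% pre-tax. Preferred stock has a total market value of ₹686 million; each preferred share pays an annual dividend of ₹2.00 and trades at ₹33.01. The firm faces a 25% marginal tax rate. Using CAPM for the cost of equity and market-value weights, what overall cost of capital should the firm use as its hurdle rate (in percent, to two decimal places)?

7.01%

Cost of equity via CAPM: Re = 1.01% + 1.54 × 5.02% = 8.7408%.
Cost of preferred: Rp = 2.0 / 33.01 = 6.0588%.
Market value of equity E = 10.05 × 529.35m = 5319.9675m.
Total capital V = 5319.9675 + 686 + 1298 + 1111 = 8414.9675.
Equity: weight = 5319.9675/8414.9675 = 0.6322; cost = 8.7408%.
Preferred: weight = 686/8414.9675 = 0.0815; cost = 6.0588%.
Private placement notes: weight = 1298/8414.9675 = 0.1542; after-tax cost = 3.45% × (1 − 25%) = 2.5875%.
Convertible notes (debt portion): weight = 1111/8414.9675 = 0.1320; after-tax cost = 6% × (1 − 25%) = 4.5000%.
WACC = 0.6322 × 8.7408% + 0.0815 × 6.0588% + 0.1542 × 2.5875% + 0.1320 × 4.5000% = 7.0131%.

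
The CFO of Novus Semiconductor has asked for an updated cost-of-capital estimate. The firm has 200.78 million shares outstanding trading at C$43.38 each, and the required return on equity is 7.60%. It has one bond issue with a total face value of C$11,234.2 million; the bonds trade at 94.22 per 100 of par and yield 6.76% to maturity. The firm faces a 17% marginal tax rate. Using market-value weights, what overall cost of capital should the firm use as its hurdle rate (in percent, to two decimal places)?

Market value of equity E = 43.38 × 200.78m = 8709.8364m. Market value of debt D = 11234.2m × 94.22/100 = 10584.86324m.
Total capital V = 8709.8364 + 10584.86324 = 19294.69964.
Equity: weight = 8709.8364/19294.69964 = 0.4514; cost = 7.6%.
Bonds outstanding: weight = 10584.86324/19294.69964 = 0.5486; after-tax cost = 6.76% × (1 − 17%) = 5.6108%.
WACC = 0.4514 × 7.6000% + 0.5486 × 5.6108% = 6.5087%.

6.51%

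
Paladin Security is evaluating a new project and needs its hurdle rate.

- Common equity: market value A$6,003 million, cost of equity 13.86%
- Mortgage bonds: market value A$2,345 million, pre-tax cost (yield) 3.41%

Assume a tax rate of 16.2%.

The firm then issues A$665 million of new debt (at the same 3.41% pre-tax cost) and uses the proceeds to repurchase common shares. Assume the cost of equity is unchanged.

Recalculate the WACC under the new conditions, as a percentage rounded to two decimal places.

After the change:
Total capital V = 5338 + 3010 = 8348.
Equity: weight = 5338/8348 = 0.6394; cost = 13.86%.
Mortgage bonds: weight = 3010/8348 = 0.3606; after-tax cost = 3.41% × (1 − 16.2%) = 2.8576%.
WACC = 0.6394 × 13.8600% + 0.3606 × 2.8576% = 9.8929%.

9.89%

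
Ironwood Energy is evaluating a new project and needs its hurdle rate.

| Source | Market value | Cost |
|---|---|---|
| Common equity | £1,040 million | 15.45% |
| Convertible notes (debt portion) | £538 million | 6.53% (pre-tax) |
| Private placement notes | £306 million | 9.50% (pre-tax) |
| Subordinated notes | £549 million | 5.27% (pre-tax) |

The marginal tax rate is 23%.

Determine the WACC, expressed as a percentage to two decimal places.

9.55%

Total capital V = 1040 + 538 + 306 + 549 = 2433.
Equity: weight = 1040/2433 = 0.4275; cost = 15.45%.
Convertible notes (debt portion): weight = 538/2433 = 0.2211; after-tax cost = 6.53% × (1 − 23%) = 5.0281%.
Private placement notes: weight = 306/2433 = 0.1258; after-tax cost = 9.5% × (1 − 23%) = 7.3150%.
Subordinated notes: weight = 549/2433 = 0.2256; after-tax cost = 5.27% × (1 − 23%) = 4.0579%.
WACC = 0.4275 × 15.4500% + 0.2211 × 5.0281% + 0.1258 × 7.3150% + 0.2256 × 4.0579% = 9.5517%.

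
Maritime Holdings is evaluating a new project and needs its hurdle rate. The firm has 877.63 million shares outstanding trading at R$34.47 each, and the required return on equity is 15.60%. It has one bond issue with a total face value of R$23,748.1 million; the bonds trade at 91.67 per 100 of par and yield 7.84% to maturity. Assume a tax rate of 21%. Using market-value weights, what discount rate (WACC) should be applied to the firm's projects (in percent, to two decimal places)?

Market value of equity E = 34.47 × 877.63m = 30251.9061m. Market value of debt D = 23748.1m × 91.67/100 = 21769.88327m.
Total capital V = 30251.9061 + 21769.88327 = 52021.78937.
Equity: weight = 30251.9061/52021.78937 = 0.5815; cost = 15.6%.
Bonds outstanding: weight = 21769.88327/52021.78937 = 0.4185; after-tax cost = 7.84% × (1 − 21%) = 6.1936%.
WACC = 0.5815 × 15.6000% + 0.4185 × 6.1936% = 11.6636%.

11.66%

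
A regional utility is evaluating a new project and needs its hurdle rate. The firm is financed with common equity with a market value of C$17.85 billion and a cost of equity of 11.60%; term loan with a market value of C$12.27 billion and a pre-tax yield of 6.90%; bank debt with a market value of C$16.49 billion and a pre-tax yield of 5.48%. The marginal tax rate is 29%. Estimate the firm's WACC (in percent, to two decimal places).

Total capital V = 17.85 + 12.27 + 16.49 = 46.61.
Equity: weight = 17.85/46.61 = 0.3830; cost = 11.6%.
Term loan: weight = 12.27/46.61 = 0.2632; after-tax cost = 6.9% × (1 − 29%) = 4.8990%.
Bank debt: weight = 16.49/46.61 = 0.3538; after-tax cost = 5.48% × (1 − 29%) = 3.8908%.
WACC = 0.3830 × 11.6000% + 0.2632 × 4.8990% + 0.3538 × 3.8908% = 7.1086%.

7.11%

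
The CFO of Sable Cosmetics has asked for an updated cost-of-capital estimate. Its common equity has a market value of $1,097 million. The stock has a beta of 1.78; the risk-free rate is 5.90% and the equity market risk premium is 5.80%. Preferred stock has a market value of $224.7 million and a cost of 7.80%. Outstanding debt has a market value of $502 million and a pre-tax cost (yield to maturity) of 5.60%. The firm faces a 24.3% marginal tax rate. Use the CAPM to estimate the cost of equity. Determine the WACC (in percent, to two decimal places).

Cost of equity via CAPM: Re = 5.9% + 1.78 × 5.8% = 16.2240%.
Total capital V = 1097 + 224.7 + 502 = 1823.7.
Equity: weight = 1097/1823.7 = 0.6015; cost = 16.224%.
Preferred: weight = 224.7/1823.7 = 0.1232; cost = 7.8%.
Debt: weight = 502/1823.7 = 0.2753; after-tax cost = 5.6% × (1 − 24.3%) = 4.2392%.
WACC = 0.6015 × 16.2240% + 0.1232 × 7.8000% + 0.2753 × 4.2392% = 11.8871%.

11.89%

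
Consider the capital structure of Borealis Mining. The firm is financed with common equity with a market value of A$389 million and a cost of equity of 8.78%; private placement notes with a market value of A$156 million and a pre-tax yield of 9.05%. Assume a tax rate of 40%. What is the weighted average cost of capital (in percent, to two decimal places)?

7.82%

Total capital V = 389 + 156 = 545.
Equity: weight = 389/545 = 0.7138; cost = 8.78%.
Private placement notes: weight = 156/545 = 0.2862; after-tax cost = 9.05% × (1 − 40%) = 5.4300%.
WACC = 0.7138 × 8.7800% + 0.2862 × 5.4300% = 7.8211%.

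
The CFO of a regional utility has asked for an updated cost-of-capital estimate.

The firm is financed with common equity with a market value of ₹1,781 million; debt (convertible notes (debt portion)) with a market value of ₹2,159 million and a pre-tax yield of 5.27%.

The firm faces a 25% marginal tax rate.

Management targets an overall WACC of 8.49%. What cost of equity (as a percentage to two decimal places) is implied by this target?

Total capital V = 1781 + 2159 = 3940.
Equity weight = 1781/3940 = 0.4520.
Convertible notes (debt portion) weight = 2159/3940 = 0.5480.
Debt contribution = 0.5480 × 5.27% × (1 − 25%) = 2.1658%.
Required equity contribution = 8.49% − 2.1658% = 6.3242%.
Re = 6.3242% / 0.4520 = 13.9905%.

13.99%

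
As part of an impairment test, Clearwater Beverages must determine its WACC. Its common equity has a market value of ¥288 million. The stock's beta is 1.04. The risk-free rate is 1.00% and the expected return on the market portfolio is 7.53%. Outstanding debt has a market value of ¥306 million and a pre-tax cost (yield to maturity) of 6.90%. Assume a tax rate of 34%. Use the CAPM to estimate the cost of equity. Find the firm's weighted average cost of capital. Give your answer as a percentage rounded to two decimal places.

Market risk premium = 7.53% − 1.0% = 6.53%.
Cost of equity via CAPM: Re = 1.0% + 1.04 × 6.53% = 7.7912%.
Total capital V = 288 + 306 = 594.
Equity: weight = 288/594 = 0.4848; cost = 7.7912%.
Debt: weight = 306/594 = 0.5152; after-tax cost = 6.9% × (1 − 34%) = 4.5540%.
WACC = 0.4848 × 7.7912% + 0.5152 × 4.5540% = 6.1236%.

6.12%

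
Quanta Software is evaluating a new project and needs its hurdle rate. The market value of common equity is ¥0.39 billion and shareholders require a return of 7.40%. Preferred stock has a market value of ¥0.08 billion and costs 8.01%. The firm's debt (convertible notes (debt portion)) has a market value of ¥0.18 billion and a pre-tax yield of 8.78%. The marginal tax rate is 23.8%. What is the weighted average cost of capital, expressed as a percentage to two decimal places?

Total capital V = 0.39 + 0.08 + 0.18 = 0.65.
Equity: weight = 0.39/0.65 = 0.6000; cost = 7.4%.
Preferred: weight = 0.08/0.65 = 0.1231; cost = 8.01%.
Convertible notes (debt portion): weight = 0.18/0.65 = 0.2769; after-tax cost = 8.78% × (1 − 23.8%) = 6.6904%.
WACC = 0.6000 × 7.4000% + 0.1231 × 8.0100% + 0.2769 × 6.6904% = 7.2786%.

7.28%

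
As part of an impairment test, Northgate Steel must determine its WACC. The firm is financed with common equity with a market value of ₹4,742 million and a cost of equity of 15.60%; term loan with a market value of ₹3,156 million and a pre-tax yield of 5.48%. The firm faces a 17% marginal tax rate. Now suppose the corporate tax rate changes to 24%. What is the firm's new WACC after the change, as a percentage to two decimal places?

11.03%

After the change:
Total capital V = 4742 + 3156 = 7898.
Equity: weight = 4742/7898 = 0.6004; cost = 15.6%.
Term loan: weight = 3156/7898 = 0.3996; after-tax cost = 5.48% × (1 − 24%) = 4.1648%.
WACC = 0.6004 × 15.6000% + 0.3996 × 4.1648% = 11.0306%.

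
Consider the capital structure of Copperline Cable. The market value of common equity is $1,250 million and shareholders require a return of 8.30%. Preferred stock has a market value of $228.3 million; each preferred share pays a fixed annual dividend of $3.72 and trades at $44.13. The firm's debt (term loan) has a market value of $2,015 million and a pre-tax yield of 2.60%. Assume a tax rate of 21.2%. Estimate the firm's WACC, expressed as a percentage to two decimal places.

4.70%

Cost of preferred: Rp = 3.72 / 44.13 = 8.4296%.
Total capital V = 1250 + 228.3 + 2015 = 3493.3.
Equity: weight = 1250/3493.3 = 0.3578; cost = 8.3%.
Preferred: weight = 228.3/3493.3 = 0.0654; cost = 8.4296%.
Term loan: weight = 2015/3493.3 = 0.5768; after-tax cost = 2.6% × (1 − 21.2%) = 2.0488%.
WACC = 0.3578 × 8.3000% + 0.0654 × 8.4296% + 0.5768 × 2.0488% = 4.7027%.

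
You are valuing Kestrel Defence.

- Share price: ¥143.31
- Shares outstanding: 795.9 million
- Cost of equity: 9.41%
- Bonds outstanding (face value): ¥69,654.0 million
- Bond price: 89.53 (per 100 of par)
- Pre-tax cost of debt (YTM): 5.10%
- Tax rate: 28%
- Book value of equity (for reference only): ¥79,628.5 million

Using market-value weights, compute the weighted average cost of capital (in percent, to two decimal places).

7.38%

Market value of equity E = 143.31 × 795.9m = 114060.429m. Market value of debt D = 69654m × 89.53/100 = 62361.2262m.
Total capital V = 114060.429 + 62361.2262 = 176421.6552.
Equity: weight = 114060.429/176421.6552 = 0.6465; cost = 9.41%.
Bonds outstanding: weight = 62361.2262/176421.6552 = 0.3535; after-tax cost = 5.1% × (1 − 28%) = 3.6720%.
WACC = 0.6465 × 9.4100% + 0.3535 × 3.6720% = 7.3817%.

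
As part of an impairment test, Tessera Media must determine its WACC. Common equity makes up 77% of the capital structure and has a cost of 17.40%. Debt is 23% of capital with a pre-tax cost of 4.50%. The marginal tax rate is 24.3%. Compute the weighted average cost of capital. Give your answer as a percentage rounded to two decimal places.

After-tax cost of debt = 4.5% × (1 − 24.3%) = 3.4065%.
WACC = 0.770 × 17.4000% + 0.230 × 3.4065% = 14.1815%.

14.18%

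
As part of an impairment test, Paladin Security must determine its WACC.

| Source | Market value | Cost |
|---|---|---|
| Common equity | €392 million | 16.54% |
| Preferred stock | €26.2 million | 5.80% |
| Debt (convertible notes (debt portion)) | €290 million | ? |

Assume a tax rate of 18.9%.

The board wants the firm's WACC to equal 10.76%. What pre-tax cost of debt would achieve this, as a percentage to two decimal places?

Total capital V = 392 + 26.2 + 290 = 708.2.
Equity weight = 392/708.2 = 0.5535.
Preferred weight = 26.2/708.2 = 0.0370.
Convertible notes (debt portion) weight = 290/708.2 = 0.4095.
Equity contribution = 0.5535 × 16.54% = 9.1552%.
Preferred contribution = 0.0370 × 5.8% = 0.2146%.
Remaining for debt = 10.76% − 9.3697% = 1.3903%.
Rd × (1 − 18.9%) × 0.4095 = 1.3903%  ⇒  Rd = 4.1864%.

4.19%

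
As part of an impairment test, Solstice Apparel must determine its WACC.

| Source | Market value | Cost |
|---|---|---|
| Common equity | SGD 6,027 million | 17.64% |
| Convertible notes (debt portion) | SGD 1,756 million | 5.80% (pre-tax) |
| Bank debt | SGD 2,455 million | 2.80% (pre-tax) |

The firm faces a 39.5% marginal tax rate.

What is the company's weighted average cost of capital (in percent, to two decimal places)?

11.39%

Total capital V = 6027 + 1756 + 2455 = 10238.
Equity: weight = 6027/10238 = 0.5887; cost = 17.64%.
Convertible notes (debt portion): weight = 1756/10238 = 0.1715; after-tax cost = 5.8% × (1 − 39.5%) = 3.5090%.
Bank debt: weight = 2455/10238 = 0.2398; after-tax cost = 2.8% × (1 − 39.5%) = 1.6940%.
WACC = 0.5887 × 17.6400% + 0.1715 × 3.5090% + 0.2398 × 1.6940% = 11.3925%.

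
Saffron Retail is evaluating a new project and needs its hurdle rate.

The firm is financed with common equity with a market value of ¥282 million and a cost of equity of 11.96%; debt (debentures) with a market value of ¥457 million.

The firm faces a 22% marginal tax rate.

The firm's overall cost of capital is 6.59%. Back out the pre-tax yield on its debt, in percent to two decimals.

Total capital V = 282 + 457 = 739.
Equity weight = 282/739 = 0.3816.
Debentures weight = 457/739 = 0.6184.
Equity contribution = 0.3816 × 11.96% = 4.5639%.
Remaining for debt = 6.59% − 4.5639% = 2.0261%.
Rd × (1 − 22%) × 0.6184 = 2.0261%  ⇒  Rd = 4.2004%.

4.20%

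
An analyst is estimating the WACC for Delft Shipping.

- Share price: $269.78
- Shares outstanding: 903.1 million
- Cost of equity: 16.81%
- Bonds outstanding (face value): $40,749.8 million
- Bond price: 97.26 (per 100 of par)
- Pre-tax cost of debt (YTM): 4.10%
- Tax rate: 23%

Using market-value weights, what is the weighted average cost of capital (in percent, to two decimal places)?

Market value of equity E = 269.78 × 903.1m = 243638.318m. Market value of debt D = 40749.8m × 97.26/100 = 39633.25548m.
Total capital V = 243638.318 + 39633.25548 = 283271.57348.
Equity: weight = 243638.318/283271.57348 = 0.8601; cost = 16.81%.
Bonds outstanding: weight = 39633.25548/283271.57348 = 0.1399; after-tax cost = 4.1% × (1 − 23%) = 3.1570%.
WACC = 0.8601 × 16.8100% + 0.1399 × 3.1570% = 14.8998%.

14.90%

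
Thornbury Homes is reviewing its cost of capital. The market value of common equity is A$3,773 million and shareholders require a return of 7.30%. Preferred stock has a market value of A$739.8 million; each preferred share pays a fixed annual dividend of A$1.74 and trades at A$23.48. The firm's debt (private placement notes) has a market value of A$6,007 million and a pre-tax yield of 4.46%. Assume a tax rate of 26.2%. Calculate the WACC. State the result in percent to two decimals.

Cost of preferred: Rp = 1.74 / 23.48 = 7.4106%.
Total capital V = 3773 + 739.8 + 6007 = 10519.8.
Equity: weight = 3773/10519.8 = 0.3587; cost = 7.3%.
Preferred: weight = 739.8/10519.8 = 0.0703; cost = 7.4106%.
Private placement notes: weight = 6007/10519.8 = 0.5710; after-tax cost = 4.46% × (1 − 26.2%) = 3.2915%.
WACC = 0.3587 × 7.3000% + 0.0703 × 7.4106% + 0.5710 × 3.2915% = 5.0188%.

5.02%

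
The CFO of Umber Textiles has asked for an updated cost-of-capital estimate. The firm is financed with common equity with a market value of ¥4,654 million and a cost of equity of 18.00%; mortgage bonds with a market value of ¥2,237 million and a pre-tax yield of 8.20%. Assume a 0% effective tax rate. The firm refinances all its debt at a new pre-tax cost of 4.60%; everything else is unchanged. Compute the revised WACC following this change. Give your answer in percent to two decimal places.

13.65%

After the change:
Total capital V = 4654 + 2237 = 6891.
Equity: weight = 4654/6891 = 0.6754; cost = 18%.
Mortgage bonds: weight = 2237/6891 = 0.3246; after-tax cost = 4.6% × (1 − 0%) = 4.6000%.
WACC = 0.6754 × 18.0000% + 0.3246 × 4.6000% = 13.6500%.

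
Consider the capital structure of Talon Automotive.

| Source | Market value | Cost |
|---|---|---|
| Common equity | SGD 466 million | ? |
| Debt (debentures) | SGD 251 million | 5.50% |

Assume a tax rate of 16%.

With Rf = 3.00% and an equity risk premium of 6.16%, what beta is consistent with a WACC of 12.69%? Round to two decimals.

Total capital V = 466 + 251 = 717.
Equity weight = 466/717 = 0.6499.
Debentures weight = 251/717 = 0.3501.
Debt contribution = 0.3501 × 5.5% × (1 − 16%) = 1.6173%.
Required equity contribution = 12.69% − 1.6173% = 11.0727%  ⇒  Re = 17.0367%.
CAPM: 17.0367% = 3.0% + β × 6.16%  ⇒  β = 2.2787.

2.28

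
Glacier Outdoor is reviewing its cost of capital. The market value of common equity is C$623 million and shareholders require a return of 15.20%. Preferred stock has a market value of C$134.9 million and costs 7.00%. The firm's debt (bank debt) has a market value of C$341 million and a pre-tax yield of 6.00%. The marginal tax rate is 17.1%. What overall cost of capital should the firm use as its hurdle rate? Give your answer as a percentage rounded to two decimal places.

Total capital V = 623 + 134.9 + 341 = 1098.9.
Equity: weight = 623/1098.9 = 0.5669; cost = 15.2%.
Preferred: weight = 134.9/1098.9 = 0.1228; cost = 7%.
Bank debt: weight = 341/1098.9 = 0.3103; after-tax cost = 6% × (1 − 17.1%) = 4.9740%.
WACC = 0.5669 × 15.2000% + 0.1228 × 7.0000% + 0.3103 × 4.9740% = 11.0201%.

11.02%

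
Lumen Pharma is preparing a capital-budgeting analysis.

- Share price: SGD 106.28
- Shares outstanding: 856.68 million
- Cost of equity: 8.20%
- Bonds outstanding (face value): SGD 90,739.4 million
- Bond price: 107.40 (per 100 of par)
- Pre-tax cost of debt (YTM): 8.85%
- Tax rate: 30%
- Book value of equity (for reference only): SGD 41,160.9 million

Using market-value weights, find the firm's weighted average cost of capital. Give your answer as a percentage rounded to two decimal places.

Market value of equity E = 106.28 × 856.68m = 91047.9504m. Market value of debt D = 90739.4m × 107.4/100 = 97454.1156m.
Total capital V = 91047.9504 + 97454.1156 = 188502.066.
Equity: weight = 91047.9504/188502.066 = 0.4830; cost = 8.2%.
Bonds outstanding: weight = 97454.1156/188502.066 = 0.5170; after-tax cost = 8.85% × (1 − 30%) = 6.1950%.
WACC = 0.4830 × 8.2000% + 0.5170 × 6.1950% = 7.1634%.

7.16%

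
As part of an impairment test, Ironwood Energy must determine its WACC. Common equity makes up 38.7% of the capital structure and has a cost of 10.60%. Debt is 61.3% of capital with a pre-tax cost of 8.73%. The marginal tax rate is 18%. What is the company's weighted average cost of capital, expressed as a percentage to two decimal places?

8.49%

After-tax cost of debt = 8.73% × (1 − 18%) = 7.1586%.
WACC = 0.387 × 10.6000% + 0.613 × 7.1586% = 8.4904%.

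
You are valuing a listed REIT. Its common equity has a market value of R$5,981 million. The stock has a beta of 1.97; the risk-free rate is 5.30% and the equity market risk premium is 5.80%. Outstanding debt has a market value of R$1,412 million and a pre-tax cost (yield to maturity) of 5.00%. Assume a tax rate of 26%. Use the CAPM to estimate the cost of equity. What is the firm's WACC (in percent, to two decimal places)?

14.24%

Cost of equity via CAPM: Re = 5.3% + 1.97 × 5.8% = 16.7260%.
Total capital V = 5981 + 1412 = 7393.
Equity: weight = 5981/7393 = 0.8090; cost = 16.726%.
Debt: weight = 1412/7393 = 0.1910; after-tax cost = 5% × (1 − 26%) = 3.7000%.
WACC = 0.8090 × 16.7260% + 0.1910 × 3.7000% = 14.2381%.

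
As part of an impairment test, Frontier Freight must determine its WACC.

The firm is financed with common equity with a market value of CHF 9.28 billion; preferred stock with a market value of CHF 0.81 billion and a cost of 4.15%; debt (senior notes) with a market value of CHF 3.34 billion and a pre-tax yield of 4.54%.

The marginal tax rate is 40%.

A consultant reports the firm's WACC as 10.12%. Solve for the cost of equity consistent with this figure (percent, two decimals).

Total capital V = 9.28 + 0.81 + 3.34 = 13.43.
Equity weight = 9.28/13.43 = 0.6910.
Preferred weight = 0.81/13.43 = 0.0603.
Senior notes weight = 3.34/13.43 = 0.2487.
Debt contribution = 0.2487 × 4.54% × (1 − 40%) = 0.6775%.
Preferred contribution = 0.0603 × 4.15% = 0.2503%.
Required equity contribution = 10.12% − 0.9277% = 9.1923%.
Re = 9.1923% / 0.6910 = 13.3030%.

13.30%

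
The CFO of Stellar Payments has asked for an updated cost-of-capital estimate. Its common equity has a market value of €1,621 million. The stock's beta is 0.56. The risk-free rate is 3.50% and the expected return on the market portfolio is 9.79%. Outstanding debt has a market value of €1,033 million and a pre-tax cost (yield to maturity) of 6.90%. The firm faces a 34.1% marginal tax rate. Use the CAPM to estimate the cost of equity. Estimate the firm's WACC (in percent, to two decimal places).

Market risk premium = 9.79% − 3.5% = 6.29%.
Cost of equity via CAPM: Re = 3.5% + 0.56 × 6.29% = 7.0224%.
Total capital V = 1621 + 1033 = 2654.
Equity: weight = 1621/2654 = 0.6108; cost = 7.0224%.
Debt: weight = 1033/2654 = 0.3892; after-tax cost = 6.9% × (1 − 34.1%) = 4.5471%.
WACC = 0.6108 × 7.0224% + 0.3892 × 4.5471% = 6.0590%.

6.06%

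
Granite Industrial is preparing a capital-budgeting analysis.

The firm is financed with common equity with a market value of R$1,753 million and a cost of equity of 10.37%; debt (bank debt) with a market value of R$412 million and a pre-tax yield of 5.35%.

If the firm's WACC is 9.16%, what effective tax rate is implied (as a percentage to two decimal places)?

25.02%

Total capital V = 1753 + 412 = 2165.
Equity weight = 1753/2165 = 0.8097.
Bank debt weight = 412/2165 = 0.1903.
Equity contribution = 0.8097 × 10.37% = 8.3966%.
Debt contribution must be 9.16% − 8.3966% = 0.7634%.
0.1903 × 5.35% × (1 − T) = 0.7634%  ⇒  (1 − T) = 0.7498.
T = 25.0163%.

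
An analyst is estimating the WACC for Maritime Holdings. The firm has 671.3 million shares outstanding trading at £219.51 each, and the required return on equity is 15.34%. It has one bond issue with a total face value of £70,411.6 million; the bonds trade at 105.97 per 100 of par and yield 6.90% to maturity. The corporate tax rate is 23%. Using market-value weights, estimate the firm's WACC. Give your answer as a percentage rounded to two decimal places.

Market value of equity E = 219.51 × 671.3m = 147357.063m. Market value of debt D = 70411.6m × 105.97/100 = 74615.17252m.
Total capital V = 147357.063 + 74615.17252 = 221972.23552.
Equity: weight = 147357.063/221972.23552 = 0.6639; cost = 15.34%.
Bonds outstanding: weight = 74615.17252/221972.23552 = 0.3361; after-tax cost = 6.9% × (1 − 23%) = 5.3130%.
WACC = 0.6639 × 15.3400% + 0.3361 × 5.3130% = 11.9695%.

11.97%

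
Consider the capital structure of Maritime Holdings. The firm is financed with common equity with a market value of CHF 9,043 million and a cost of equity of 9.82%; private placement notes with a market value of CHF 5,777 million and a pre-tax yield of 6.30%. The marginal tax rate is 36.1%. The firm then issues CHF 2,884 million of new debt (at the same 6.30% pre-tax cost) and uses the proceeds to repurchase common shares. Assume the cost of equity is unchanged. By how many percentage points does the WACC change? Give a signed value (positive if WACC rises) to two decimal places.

Current WACC:
Total capital V = 9043 + 5777 = 14820.
Equity: weight = 9043/14820 = 0.6102; cost = 9.82%.
Private placement notes: weight = 5777/14820 = 0.3898; after-tax cost = 6.3% × (1 − 36.1%) = 4.0257%.
WACC = 0.6102 × 9.8200% + 0.3898 × 4.0257% = 7.5613%.
After the change:
Total capital V = 6159 + 8661 = 14820.
Equity: weight = 6159/14820 = 0.4156; cost = 9.82%.
Private placement notes: weight = 8661/14820 = 0.5844; after-tax cost = 6.3% × (1 − 36.1%) = 4.0257%.
WACC = 0.4156 × 9.8200% + 0.5844 × 4.0257% = 6.4337%.
Change in WACC = 6.4337% − 7.5613% = -1.1276 pp.

-1.13 pp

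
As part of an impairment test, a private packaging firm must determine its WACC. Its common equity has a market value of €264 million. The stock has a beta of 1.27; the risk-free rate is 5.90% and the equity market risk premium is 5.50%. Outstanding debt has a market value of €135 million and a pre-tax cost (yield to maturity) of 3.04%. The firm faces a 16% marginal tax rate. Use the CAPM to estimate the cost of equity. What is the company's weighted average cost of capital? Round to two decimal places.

9.39%

Cost of equity via CAPM: Re = 5.9% + 1.27 × 5.5% = 12.8850%.
Total capital V = 264 + 135 = 399.
Equity: weight = 264/399 = 0.6617; cost = 12.885%.
Debt: weight = 135/399 = 0.3383; after-tax cost = 3.04% × (1 − 16%) = 2.5536%.
WACC = 0.6617 × 12.8850% + 0.3383 × 2.5536% = 9.3894%.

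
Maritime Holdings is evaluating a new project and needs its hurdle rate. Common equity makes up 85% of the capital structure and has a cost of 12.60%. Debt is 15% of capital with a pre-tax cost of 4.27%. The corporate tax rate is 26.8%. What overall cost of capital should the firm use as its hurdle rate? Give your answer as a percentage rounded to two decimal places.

After-tax cost of debt = 4.27% × (1 − 26.8%) = 3.1256%.
WACC = 0.850 × 12.6000% + 0.150 × 3.1256% = 11.1788%.

11.18%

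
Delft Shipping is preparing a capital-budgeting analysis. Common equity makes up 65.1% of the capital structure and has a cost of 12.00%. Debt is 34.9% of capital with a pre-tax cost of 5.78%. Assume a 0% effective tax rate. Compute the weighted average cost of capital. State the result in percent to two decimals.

9.83%

After-tax cost of debt = 5.78% × (1 − 0%) = 5.7800%.
WACC = 0.651 × 12.0000% + 0.349 × 5.7800% = 9.8292%.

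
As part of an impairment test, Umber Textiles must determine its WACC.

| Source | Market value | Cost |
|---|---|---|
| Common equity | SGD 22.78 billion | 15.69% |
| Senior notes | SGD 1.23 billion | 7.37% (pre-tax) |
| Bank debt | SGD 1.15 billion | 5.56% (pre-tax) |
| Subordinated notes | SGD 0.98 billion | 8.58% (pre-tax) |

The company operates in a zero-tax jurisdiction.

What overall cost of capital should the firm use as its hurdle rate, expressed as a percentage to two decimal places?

Total capital V = 22.78 + 1.23 + 1.15 + 0.98 = 26.14.
Equity: weight = 22.78/26.14 = 0.8715; cost = 15.69%.
Senior notes: weight = 1.23/26.14 = 0.0471; after-tax cost = 7.37% × (1 − 0%) = 7.3700%.
Bank debt: weight = 1.15/26.14 = 0.0440; after-tax cost = 5.56% × (1 − 0%) = 5.5600%.
Subordinated notes: weight = 0.98/26.14 = 0.0375; after-tax cost = 8.58% × (1 − 0%) = 8.5800%.
WACC = 0.8715 × 15.6900% + 0.0471 × 7.3700% + 0.0440 × 5.5600% + 0.0375 × 8.5800% = 14.5863%.

14.59%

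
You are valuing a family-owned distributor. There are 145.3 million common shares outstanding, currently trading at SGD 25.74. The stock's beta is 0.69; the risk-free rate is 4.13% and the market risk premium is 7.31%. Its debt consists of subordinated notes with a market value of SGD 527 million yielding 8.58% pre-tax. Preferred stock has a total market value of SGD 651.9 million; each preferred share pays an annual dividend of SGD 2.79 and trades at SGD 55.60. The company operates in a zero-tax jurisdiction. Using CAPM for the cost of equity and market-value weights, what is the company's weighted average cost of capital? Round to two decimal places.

8.56%

Cost of equity via CAPM: Re = 4.13% + 0.69 × 7.31% = 9.1739%.
Cost of preferred: Rp = 2.79 / 55.6 = 5.0180%.
Market value of equity E = 25.74 × 145.3m = 3740.022m.
Total capital V = 3740.022 + 651.9 + 527 = 4918.922.
Equity: weight = 3740.022/4918.922 = 0.7603; cost = 9.1739%.
Preferred: weight = 651.9/4918.922 = 0.1325; cost = 5.018%.
Subordinated notes: weight = 527/4918.922 = 0.1071; after-tax cost = 8.58% × (1 − 0%) = 8.5800%.
WACC = 0.7603 × 9.1739% + 0.1325 × 5.0180% + 0.1071 × 8.5800% = 8.5595%.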